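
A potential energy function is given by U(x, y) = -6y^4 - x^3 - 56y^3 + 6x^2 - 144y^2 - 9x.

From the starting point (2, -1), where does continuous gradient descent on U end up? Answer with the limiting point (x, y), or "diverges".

U is separable, so gradient descent decouples: x follows -∂U/∂x, y follows -∂U/∂y.
∂U/∂x = -3(x - 3)(x - 1); at x=2 this is 3, so x decreases.
∂U/∂y = -24y(y + 3)(y + 4); at y=-1 this is 144, so y decreases.
x converges to its nearest critical value 1 (a local min of the x-part); y converges to -3. The iterate converges to (1, -3).

(1, -3)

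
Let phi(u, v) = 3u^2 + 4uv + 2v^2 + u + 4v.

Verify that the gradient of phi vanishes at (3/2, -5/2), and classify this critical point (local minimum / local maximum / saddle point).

local minimum

∇phi = (6u + 4v + 1, 4u + 4v + 4); substituting (3/2, -5/2) gives ∇phi = (0, 0), so (3/2, -5/2) is indeed a critical point.
The Hessian of phi is constant: H = [[6, 4], [4, 4]].
det(H) = 6·4 − 4² = 8.
det(H) > 0 and tr(H) = 10 > 0, so H is positive definite and the point is a local minimum.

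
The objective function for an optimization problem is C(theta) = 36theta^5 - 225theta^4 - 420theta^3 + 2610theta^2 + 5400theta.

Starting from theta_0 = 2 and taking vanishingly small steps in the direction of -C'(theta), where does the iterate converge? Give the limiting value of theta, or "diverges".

-1

C'(theta) = 180(theta - 5)(theta - 3)(theta + 1)(theta + 2), so C'(2) = 6480.
Gradient descent moves in the -C' direction, i.e. theta is decreasing.
The nearest critical point in that direction is theta = -1, where C'' = 4320 > 0 (a local minimum). The iterate converges there.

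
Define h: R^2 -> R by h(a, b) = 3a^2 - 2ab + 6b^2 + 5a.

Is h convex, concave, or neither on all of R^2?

h is quadratic, so its Hessian is the constant matrix H = [[6, -2], [-2, 12]].
det(H) = 68, tr(H) = 18.
det(H) > 0 and tr(H) > 0, so H is positive definite everywhere: convex.

convex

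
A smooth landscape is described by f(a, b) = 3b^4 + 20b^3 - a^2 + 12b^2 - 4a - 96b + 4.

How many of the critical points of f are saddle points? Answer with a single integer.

f separates as a function of a plus a function of b, so ∇f=0 decouples.
∂f/∂a = -2(a + 2) = 0 at a ∈ {-2}; ∂f/∂b = 12(b - 1)(b + 2)(b + 4) = 0 at b ∈ {-4, -2, 1}.
The Hessian is diagonal: diag(f_aa, f_bb). Second derivatives: f_aa(-2)=-2; f_bb(-4)=120, f_bb(-2)=-72, f_bb(1)=180.
Saddle points occur where the two diagonal entries have opposite signs: (-2, -4), (-2, 1). Count: 2.

2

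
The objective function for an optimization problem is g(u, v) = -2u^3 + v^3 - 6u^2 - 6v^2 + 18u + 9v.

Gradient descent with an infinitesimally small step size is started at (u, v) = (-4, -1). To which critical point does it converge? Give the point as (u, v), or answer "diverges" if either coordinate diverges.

diverges

g is separable, so gradient descent decouples: u follows -∂g/∂u, v follows -∂g/∂v.
∂g/∂u = -6(u - 1)(u + 3); at u=-4 this is -30, so u increases.
∂g/∂v = 3(v - 3)(v - 1); at v=-1 this is 24, so v decreases.
The v-coordinate has no critical point in that direction and runs off to infinity.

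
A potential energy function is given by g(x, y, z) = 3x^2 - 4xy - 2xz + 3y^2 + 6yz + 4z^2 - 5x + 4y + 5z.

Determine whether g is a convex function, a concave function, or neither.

g is quadratic, so its Hessian is the constant matrix H = [[6, -4, -2], [-4, 6, 6], [-2, 6, 8]].
Leading principal minors: 6, 20, 16.
All positive ⇒ H ≻ 0 ⇒ convex.

convex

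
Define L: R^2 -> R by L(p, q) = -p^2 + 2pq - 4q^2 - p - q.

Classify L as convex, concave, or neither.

L is quadratic, so its Hessian is the constant matrix H = [[-2, 2], [2, -8]].
det(H) = 12, tr(H) = -10.
det(H) > 0 and tr(H) < 0, so H is negative definite everywhere: concave.

concave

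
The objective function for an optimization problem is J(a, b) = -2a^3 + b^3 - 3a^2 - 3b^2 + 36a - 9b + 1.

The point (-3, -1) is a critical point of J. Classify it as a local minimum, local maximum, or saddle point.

saddle point

The mixed partial ∂²J/∂a∂b is 0, so the Hessian at any point is diag(J_aa, J_bb) = diag(-6(2a + 1), 6(b - 1)).
At (-3, -1): H = diag(30, -12).
The eigenvalues have opposite signs, so H is indefinite: a saddle point.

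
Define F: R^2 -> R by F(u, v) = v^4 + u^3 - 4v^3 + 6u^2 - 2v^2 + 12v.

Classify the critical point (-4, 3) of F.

The mixed partial ∂²F/∂u∂v is 0, so the Hessian at any point is diag(F_uu, F_vv) = diag(6(u + 2), 4(3v^2 - 6v - 1)).
At (-4, 3): H = diag(-12, 32).
The eigenvalues have opposite signs, so H is indefinite: a saddle point.

saddle point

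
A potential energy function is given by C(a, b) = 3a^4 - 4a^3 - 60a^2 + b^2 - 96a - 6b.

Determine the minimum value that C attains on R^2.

C(a,b) separates as P(a) + Q(b), so its minimum is min P + min Q.
P'(a) = 12(a - 4)(a + 1)(a + 2) vanishes at a ∈ {-2, -1, 4}; Q'(b) = 2b - 6 vanishes at b ∈ {3}.
Local minima of P (where P''>0): P(-2)=32, P(4)=-832. Local minima of Q: Q(3)=-9.
So the global minimum of C is P(4) + Q(3) = -832 − 9 = -841, attained at (4, 3).

-841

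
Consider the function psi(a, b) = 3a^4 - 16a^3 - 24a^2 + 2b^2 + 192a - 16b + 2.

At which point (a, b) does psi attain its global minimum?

psi(a,b) separates as P(a) + Q(b) + 2, so its minimum is min P + min Q + 2.
P'(a) = 12(a - 4)(a - 2)(a + 2) vanishes at a ∈ {-2, 2, 4}; Q'(b) = 4b - 16 vanishes at b ∈ {4}.
Local minima of P (where P''>0): P(-2)=-304, P(4)=128. Local minima of Q: Q(4)=-32.
So the global minimum of psi is P(-2) + Q(4) + 2 = -304 − 32 + 2 = -334, attained at (-2, 4).

(-2, 4)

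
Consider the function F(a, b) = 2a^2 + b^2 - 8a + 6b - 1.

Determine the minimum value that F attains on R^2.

-18

F(a,b) separates as P(a) + Q(b) − 1, so its minimum is min P + min Q − 1.
P'(a) = 4a - 8 vanishes at a ∈ {2}; Q'(b) = 2b + 6 vanishes at b ∈ {-3}.
Local minima of P (where P''>0): P(2)=-8. Local minima of Q: Q(-3)=-9.
So the global minimum of F is P(2) + Q(-3) − 1 = -8 − 9 − 1 = -18, attained at (2, -3).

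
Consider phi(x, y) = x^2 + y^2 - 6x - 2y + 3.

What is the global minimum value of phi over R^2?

phi(x,y) separates as P(x) + Q(y) + 3, so its minimum is min P + min Q + 3.
P'(x) = 2x - 6 vanishes at x ∈ {3}; Q'(y) = 2y - 2 vanishes at y ∈ {1}.
Local minima of P (where P''>0): P(3)=-9. Local minima of Q: Q(1)=-1.
So the global minimum of phi is P(3) + Q(1) + 3 = -9 − 1 + 3 = -7, attained at (3, 1).

-7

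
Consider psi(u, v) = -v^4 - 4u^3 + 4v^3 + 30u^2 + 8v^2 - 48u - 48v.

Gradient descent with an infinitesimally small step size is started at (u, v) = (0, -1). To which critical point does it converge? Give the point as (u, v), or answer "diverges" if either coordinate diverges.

(1, 2)

psi is separable, so gradient descent decouples: u follows -∂psi/∂u, v follows -∂psi/∂v.
∂psi/∂u = -12(u - 4)(u - 1); at u=0 this is -48, so u increases.
∂psi/∂v = -4(v - 3)(v - 2)(v + 2); at v=-1 this is -48, so v increases.
u converges to its nearest critical value 1 (a local min of the u-part); v converges to 2. The iterate converges to (1, 2).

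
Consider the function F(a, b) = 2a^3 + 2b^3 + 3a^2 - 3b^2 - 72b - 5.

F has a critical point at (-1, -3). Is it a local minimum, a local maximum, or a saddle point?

The mixed partial ∂²F/∂a∂b is 0, so the Hessian at any point is diag(F_aa, F_bb) = diag(6(2a + 1), 6(2b - 1)).
At (-1, -3): H = diag(-6, -42).
Both eigenvalues are negative, so H is negative definite: a local maximum.

local maximum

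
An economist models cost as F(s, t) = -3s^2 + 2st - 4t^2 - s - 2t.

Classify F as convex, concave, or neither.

concave

F is quadratic, so its Hessian is the constant matrix H = [[-6, 2], [2, -8]].
det(H) = 44, tr(H) = -14.
det(H) > 0 and tr(H) < 0, so H is negative definite everywhere: concave.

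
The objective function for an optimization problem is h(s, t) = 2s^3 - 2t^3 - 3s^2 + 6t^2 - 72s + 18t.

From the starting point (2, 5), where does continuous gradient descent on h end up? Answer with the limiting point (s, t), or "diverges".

diverges

h is separable, so gradient descent decouples: s follows -∂h/∂s, t follows -∂h/∂t.
∂h/∂s = 6(s - 4)(s + 3); at s=2 this is -60, so s increases.
∂h/∂t = -6(t - 3)(t + 1); at t=5 this is -72, so t increases.
The t-coordinate has no critical point in that direction and runs off to infinity.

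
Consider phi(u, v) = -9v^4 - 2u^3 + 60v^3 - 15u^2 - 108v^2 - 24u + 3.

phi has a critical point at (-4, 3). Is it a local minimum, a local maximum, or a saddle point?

saddle point

The mixed partial ∂²phi/∂u∂v is 0, so the Hessian at any point is diag(phi_uu, phi_vv) = diag(-6(2u + 5), 36(-3v^2 + 10v - 6)).
At (-4, 3): H = diag(18, -108).
The eigenvalues have opposite signs, so H is indefinite: a saddle point.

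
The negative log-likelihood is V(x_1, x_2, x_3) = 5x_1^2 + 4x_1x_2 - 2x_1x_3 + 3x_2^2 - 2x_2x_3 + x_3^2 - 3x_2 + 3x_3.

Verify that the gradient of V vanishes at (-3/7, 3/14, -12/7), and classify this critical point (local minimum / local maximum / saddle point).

local minimum

∇V = (10x_1 + 4x_2 - 2x_3, 4x_1 + 6x_2 - 2x_3 - 3, -2x_1 - 2x_2 + 2x_3 + 3); substituting (-3/7, 3/14, -12/7) gives ∇V = (0, 0, 0), so (-3/7, 3/14, -12/7) is indeed a critical point.
The Hessian is constant: H = [[10, 4, -2], [4, 6, -2], [-2, -2, 2]].
Leading principal minors: Δ₁ = 10, Δ₂ = 44, Δ₃ = 56.
All leading minors are positive, so H is positive definite: a local minimum.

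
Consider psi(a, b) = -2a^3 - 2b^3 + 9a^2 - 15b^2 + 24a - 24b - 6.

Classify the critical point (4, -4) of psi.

saddle point

The mixed partial ∂²psi/∂a∂b is 0, so the Hessian at any point is diag(psi_aa, psi_bb) = diag(6(-2a + 3), -6(2b + 5)).
At (4, -4): H = diag(-30, 18).
The eigenvalues have opposite signs, so H is indefinite: a saddle point.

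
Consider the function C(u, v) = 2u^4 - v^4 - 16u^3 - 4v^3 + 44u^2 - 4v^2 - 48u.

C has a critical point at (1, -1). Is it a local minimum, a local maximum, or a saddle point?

local minimum

The mixed partial ∂²C/∂u∂v is 0, so the Hessian at any point is diag(C_uu, C_vv) = diag(8(3u^2 - 12u + 11), -4(3v^2 + 6v + 2)).
At (1, -1): H = diag(16, 4).
Both eigenvalues are positive, so H is positive definite: a local minimum.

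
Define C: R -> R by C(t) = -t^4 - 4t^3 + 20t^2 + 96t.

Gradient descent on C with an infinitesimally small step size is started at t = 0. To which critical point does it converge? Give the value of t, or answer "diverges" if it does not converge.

-2

C'(t) = -4(t - 3)(t + 2)(t + 4), so C'(0) = 96.
Gradient descent moves in the -C' direction, i.e. t is decreasing.
The nearest critical point in that direction is t = -2, where C'' = 40 > 0 (a local minimum). The iterate converges there.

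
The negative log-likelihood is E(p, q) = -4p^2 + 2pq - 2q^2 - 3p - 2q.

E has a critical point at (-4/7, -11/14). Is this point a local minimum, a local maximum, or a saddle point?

local maximum

The Hessian of E is constant: H = [[-8, 2], [2, -4]].
det(H) = (-8)·(-4) − 2² = 28.
det(H) > 0 and tr(H) = -12 < 0, so H is negative definite and the point is a local maximum.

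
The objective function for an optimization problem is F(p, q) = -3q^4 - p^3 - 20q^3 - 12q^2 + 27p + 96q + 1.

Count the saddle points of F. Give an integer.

3

F separates as a function of p plus a function of q, so ∇F=0 decouples.
∂F/∂p = -3(p - 3)(p + 3) = 0 at p ∈ {-3, 3}; ∂F/∂q = -12(q - 1)(q + 2)(q + 4) = 0 at q ∈ {-4, -2, 1}.
The Hessian is diagonal: diag(F_pp, F_qq). Second derivatives: F_pp(-3)=18, F_pp(3)=-18; F_qq(-4)=-120, F_qq(-2)=72, F_qq(1)=-180.
Saddle points occur where the two diagonal entries have opposite signs: (-3, -4), (-3, 1), (3, -2). Count: 3.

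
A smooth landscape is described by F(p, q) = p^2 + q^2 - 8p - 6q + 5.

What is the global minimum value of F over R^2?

-20

F(p,q) separates as A(p) + B(q) + 5, so its minimum is min A + min B + 5.
A'(p) = 2p - 8 vanishes at p ∈ {4}; B'(q) = 2q - 6 vanishes at q ∈ {3}.
Local minima of A (where A''>0): A(4)=-16. Local minima of B: B(3)=-9.
So the global minimum of F is A(4) + B(3) + 5 = -16 − 9 + 5 = -20, attained at (4, 3).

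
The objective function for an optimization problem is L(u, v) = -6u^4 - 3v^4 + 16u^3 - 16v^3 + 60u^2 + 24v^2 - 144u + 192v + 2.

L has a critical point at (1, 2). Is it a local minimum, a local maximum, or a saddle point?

saddle point

The mixed partial ∂²L/∂u∂v is 0, so the Hessian at any point is diag(L_uu, L_vv) = diag(24(-3u^2 + 4u + 5), 12(-3v^2 - 8v + 4)).
At (1, 2): H = diag(144, -288).
The eigenvalues have opposite signs, so H is indefinite: a saddle point.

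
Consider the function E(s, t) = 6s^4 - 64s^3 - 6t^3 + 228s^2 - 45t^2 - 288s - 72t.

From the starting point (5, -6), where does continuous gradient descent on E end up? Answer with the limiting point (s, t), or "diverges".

(4, -4)

E is separable, so gradient descent decouples: s follows -∂E/∂s, t follows -∂E/∂t.
∂E/∂s = 24(s - 4)(s - 3)(s - 1); at s=5 this is 192, so s decreases.
∂E/∂t = -18(t + 1)(t + 4); at t=-6 this is -180, so t increases.
s converges to its nearest critical value 4 (a local min of the s-part); t converges to -4. The iterate converges to (4, -4).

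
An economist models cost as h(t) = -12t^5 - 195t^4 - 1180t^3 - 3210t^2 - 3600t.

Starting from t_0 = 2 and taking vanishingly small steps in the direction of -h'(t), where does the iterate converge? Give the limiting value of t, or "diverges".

diverges

h'(t) = -60(t + 1)(t + 3)(t + 4)(t + 5), so h'(2) = -37800.
Gradient descent moves in the -h' direction, i.e. t is increasing.
There is no critical point above t=2, and h' keeps the same sign, so the iterate runs off to +∞.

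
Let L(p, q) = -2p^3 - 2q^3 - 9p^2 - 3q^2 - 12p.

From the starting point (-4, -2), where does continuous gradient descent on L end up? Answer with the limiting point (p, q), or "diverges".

(-2, -1)

L is separable, so gradient descent decouples: p follows -∂L/∂p, q follows -∂L/∂q.
∂L/∂p = -6(p + 1)(p + 2); at p=-4 this is -36, so p increases.
∂L/∂q = -6q(q + 1); at q=-2 this is -12, so q increases.
p converges to its nearest critical value -2 (a local min of the p-part); q converges to -1. The iterate converges to (-2, -1).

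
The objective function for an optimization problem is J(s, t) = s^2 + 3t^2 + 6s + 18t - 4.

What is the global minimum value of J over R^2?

J(s,t) separates as P(s) + Q(t) − 4, so its minimum is min P + min Q − 4.
P'(s) = 2s + 6 vanishes at s ∈ {-3}; Q'(t) = 6(t + 3) vanishes at t ∈ {-3}.
Local minima of P (where P''>0): P(-3)=-9. Local minima of Q: Q(-3)=-27.
So the global minimum of J is P(-3) + Q(-3) − 4 = -9 − 27 − 4 = -40, attained at (-3, -3).

-40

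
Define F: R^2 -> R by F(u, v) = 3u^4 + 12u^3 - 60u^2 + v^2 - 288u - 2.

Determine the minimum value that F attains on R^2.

-839

F(u,v) separates as P(u) + Q(v) − 2, so its minimum is min P + min Q − 2.
P'(u) = 12(u - 3)(u + 2)(u + 4) vanishes at u ∈ {-4, -2, 3}; Q'(v) = 2v vanishes at v ∈ {0}.
Local minima of P (where P''>0): P(-4)=192, P(3)=-837. Local minima of Q: Q(0)=0.
So the global minimum of F is P(3) + Q(0) − 2 = -837 + 0 − 2 = -839, attained at (3, 0).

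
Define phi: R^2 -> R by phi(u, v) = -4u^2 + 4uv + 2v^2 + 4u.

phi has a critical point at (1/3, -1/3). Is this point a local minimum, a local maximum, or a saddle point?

saddle point

The Hessian of phi is constant: H = [[-8, 4], [4, 4]].
det(H) = (-8)·4 − 4² = -48.
Since det(H) < 0, H is indefinite and the critical point is a saddle point.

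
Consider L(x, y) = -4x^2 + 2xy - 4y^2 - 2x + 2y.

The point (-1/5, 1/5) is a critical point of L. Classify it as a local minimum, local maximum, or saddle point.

The Hessian of L is constant: H = [[-8, 2], [2, -8]].
det(H) = (-8)·(-8) − 2² = 60.
det(H) > 0 and tr(H) = -16 < 0, so H is negative definite and the point is a local maximum.

local maximum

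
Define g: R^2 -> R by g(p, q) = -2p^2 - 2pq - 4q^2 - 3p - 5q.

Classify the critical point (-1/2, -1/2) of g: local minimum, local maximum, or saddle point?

The Hessian of g is constant: H = [[-4, -2], [-2, -8]].
det(H) = (-4)·(-8) − (-2)² = 28.
det(H) > 0 and tr(H) = -12 < 0, so H is negative definite and the point is a local maximum.

local maximum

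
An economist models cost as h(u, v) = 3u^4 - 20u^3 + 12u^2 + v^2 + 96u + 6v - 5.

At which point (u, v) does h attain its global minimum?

h(u,v) separates as P(u) + Q(v) − 5, so its minimum is min P + min Q − 5.
P'(u) = 12(u - 4)(u - 2)(u + 1) vanishes at u ∈ {-1, 2, 4}; Q'(v) = 2v + 6 vanishes at v ∈ {-3}.
Local minima of P (where P''>0): P(-1)=-61, P(4)=64. Local minima of Q: Q(-3)=-9.
So the global minimum of h is P(-1) + Q(-3) − 5 = -61 − 9 − 5 = -75, attained at (-1, -3).

(-1, -3)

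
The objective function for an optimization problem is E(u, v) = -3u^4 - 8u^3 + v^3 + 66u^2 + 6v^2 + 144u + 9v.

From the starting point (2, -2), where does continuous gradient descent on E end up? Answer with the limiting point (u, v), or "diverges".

(-1, -1)

E is separable, so gradient descent decouples: u follows -∂E/∂u, v follows -∂E/∂v.
∂E/∂u = -12(u - 3)(u + 1)(u + 4); at u=2 this is 216, so u decreases.
∂E/∂v = 3(v + 1)(v + 3); at v=-2 this is -3, so v increases.
u converges to its nearest critical value -1 (a local min of the u-part); v converges to -1. The iterate converges to (-1, -1).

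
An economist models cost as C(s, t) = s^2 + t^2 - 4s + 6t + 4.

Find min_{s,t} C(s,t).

-9

C(s,t) separates as P(s) + Q(t) + 4, so its minimum is min P + min Q + 4.
P'(s) = 2s - 4 vanishes at s ∈ {2}; Q'(t) = 2(t + 3) vanishes at t ∈ {-3}.
Local minima of P (where P''>0): P(2)=-4. Local minima of Q: Q(-3)=-9.
So the global minimum of C is P(2) + Q(-3) + 4 = -4 − 9 + 4 = -9, attained at (2, -3).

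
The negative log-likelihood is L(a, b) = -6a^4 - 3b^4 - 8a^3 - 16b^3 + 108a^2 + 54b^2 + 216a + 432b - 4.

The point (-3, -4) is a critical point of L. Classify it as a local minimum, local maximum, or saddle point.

The mixed partial ∂²L/∂a∂b is 0, so the Hessian at any point is diag(L_aa, L_bb) = diag(24(-3a^2 - 2a + 9), 12(-3b^2 - 8b + 9)).
At (-3, -4): H = diag(-288, -84).
Both eigenvalues are negative, so H is negative definite: a local maximum.

local maximum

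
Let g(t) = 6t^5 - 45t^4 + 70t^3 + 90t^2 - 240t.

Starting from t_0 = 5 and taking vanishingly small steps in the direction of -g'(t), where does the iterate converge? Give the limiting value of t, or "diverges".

4

g'(t) = 30(t - 4)(t - 2)(t - 1)(t + 1), so g'(5) = 2160.
Gradient descent moves in the -g' direction, i.e. t is decreasing.
The nearest critical point in that direction is t = 4, where g'' = 900 > 0 (a local minimum). The iterate converges there.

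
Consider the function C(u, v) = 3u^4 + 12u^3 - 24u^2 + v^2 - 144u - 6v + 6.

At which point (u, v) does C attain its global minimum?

(2, 3)

C(u,v) separates as P(u) + Q(v) + 6, so its minimum is min P + min Q + 6.
P'(u) = 12(u - 2)(u + 2)(u + 3) vanishes at u ∈ {-3, -2, 2}; Q'(v) = 2v - 6 vanishes at v ∈ {3}.
Local minima of P (where P''>0): P(-3)=135, P(2)=-240. Local minima of Q: Q(3)=-9.
So the global minimum of C is P(2) + Q(3) + 6 = -240 − 9 + 6 = -243, attained at (2, 3).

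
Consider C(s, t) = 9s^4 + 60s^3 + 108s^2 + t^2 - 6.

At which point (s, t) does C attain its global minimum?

C(s,t) separates as P(s) + Q(t) − 6, so its minimum is min P + min Q − 6.
P'(s) = 36s(s + 2)(s + 3) vanishes at s ∈ {-3, -2, 0}; Q'(t) = 2t vanishes at t ∈ {0}.
Local minima of P (where P''>0): P(-3)=81, P(0)=0. Local minima of Q: Q(0)=0.
So the global minimum of C is P(0) + Q(0) − 6 = 0 + 0 − 6 = -6, attained at (0, 0).

(0, 0)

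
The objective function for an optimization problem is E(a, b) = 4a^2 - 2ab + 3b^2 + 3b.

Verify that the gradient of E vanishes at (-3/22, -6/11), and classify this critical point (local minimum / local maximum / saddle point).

local minimum

∇E = (8a - 2b, -2a + 6b + 3); substituting (-3/22, -6/11) gives ∇E = (0, 0), so (-3/22, -6/11) is indeed a critical point.
The Hessian of E is constant: H = [[8, -2], [-2, 6]].
det(H) = 8·6 − (-2)² = 44.
det(H) > 0 and tr(H) = 14 > 0, so H is positive definite and the point is a local minimum.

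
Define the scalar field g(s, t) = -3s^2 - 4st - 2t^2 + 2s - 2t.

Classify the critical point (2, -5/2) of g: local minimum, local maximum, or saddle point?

The Hessian of g is constant: H = [[-6, -4], [-4, -4]].
det(H) = (-6)·(-4) − (-4)² = 8.
det(H) > 0 and tr(H) = -10 < 0, so H is negative definite and the point is a local maximum.

local maximum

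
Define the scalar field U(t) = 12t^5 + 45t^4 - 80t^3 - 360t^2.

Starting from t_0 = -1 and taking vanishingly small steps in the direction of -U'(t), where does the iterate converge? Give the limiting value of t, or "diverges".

-2

U'(t) = 60t(t - 2)(t + 2)(t + 3), so U'(-1) = 360.
Gradient descent moves in the -U' direction, i.e. t is decreasing.
The nearest critical point in that direction is t = -2, where U'' = 480 > 0 (a local minimum). The iterate converges there.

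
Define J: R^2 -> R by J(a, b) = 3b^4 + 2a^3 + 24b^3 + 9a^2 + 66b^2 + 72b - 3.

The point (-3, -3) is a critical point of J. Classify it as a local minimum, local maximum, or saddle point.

The mixed partial ∂²J/∂a∂b is 0, so the Hessian at any point is diag(J_aa, J_bb) = diag(6(2a + 3), 12(3b^2 + 12b + 11)).
At (-3, -3): H = diag(-18, 24).
The eigenvalues have opposite signs, so H is indefinite: a saddle point.

saddle point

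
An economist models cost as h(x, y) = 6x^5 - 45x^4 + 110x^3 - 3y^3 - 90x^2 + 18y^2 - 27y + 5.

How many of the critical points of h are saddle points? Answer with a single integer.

h separates as a function of x plus a function of y, so ∇h=0 decouples.
∂h/∂x = 30x(x - 3)(x - 2)(x - 1) = 0 at x ∈ {0, 1, 2, 3}; ∂h/∂y = -9(y - 3)(y - 1) = 0 at y ∈ {1, 3}.
The Hessian is diagonal: diag(h_xx, h_yy). Second derivatives: h_xx(0)=-180, h_xx(1)=60, h_xx(2)=-60, h_xx(3)=180; h_yy(1)=18, h_yy(3)=-18.
Saddle points occur where the two diagonal entries have opposite signs: (0, 1), (1, 3), (2, 1), (3, 3). Count: 4.

4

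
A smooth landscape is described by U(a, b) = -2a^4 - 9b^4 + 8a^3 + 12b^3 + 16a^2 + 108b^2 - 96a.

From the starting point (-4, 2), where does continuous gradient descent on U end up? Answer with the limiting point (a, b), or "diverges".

U is separable, so gradient descent decouples: a follows -∂U/∂a, b follows -∂U/∂b.
∂U/∂a = -8(a - 3)(a - 2)(a + 2); at a=-4 this is 672, so a decreases.
∂U/∂b = -36b(b - 3)(b + 2); at b=2 this is 288, so b decreases.
The a-coordinate has no critical point in that direction and runs off to infinity.

diverges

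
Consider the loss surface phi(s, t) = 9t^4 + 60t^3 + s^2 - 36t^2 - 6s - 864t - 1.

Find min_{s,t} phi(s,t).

-1258

phi(s,t) separates as P(s) + Q(t) − 1, so its minimum is min P + min Q − 1.
P'(s) = 2s - 6 vanishes at s ∈ {3}; Q'(t) = 36(t - 2)(t + 3)(t + 4) vanishes at t ∈ {-4, -3, 2}.
Local minima of P (where P''>0): P(3)=-9. Local minima of Q: Q(-4)=1344, Q(2)=-1248.
So the global minimum of phi is P(3) + Q(2) − 1 = -9 − 1248 − 1 = -1258, attained at (3, 2).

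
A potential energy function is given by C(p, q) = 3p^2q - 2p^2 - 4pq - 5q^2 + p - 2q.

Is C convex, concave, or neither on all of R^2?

The term 3p^2q is cubic, so the Hessian is not constant.
∂²C/∂p² = 6q - 4, which takes both signs as q varies (negative for sufficiently negative q). A diagonal entry of the Hessian changing sign means the Hessian is neither positive- nor negative-semidefinite on all of R^2.

neither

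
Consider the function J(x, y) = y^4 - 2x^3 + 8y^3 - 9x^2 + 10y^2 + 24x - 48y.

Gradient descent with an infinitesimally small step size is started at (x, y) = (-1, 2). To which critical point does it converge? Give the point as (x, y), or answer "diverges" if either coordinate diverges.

(-4, 1)

J is separable, so gradient descent decouples: x follows -∂J/∂x, y follows -∂J/∂y.
∂J/∂x = -6(x - 1)(x + 4); at x=-1 this is 36, so x decreases.
∂J/∂y = 4(y - 1)(y + 3)(y + 4); at y=2 this is 120, so y decreases.
x converges to its nearest critical value -4 (a local min of the x-part); y converges to 1. The iterate converges to (-4, 1).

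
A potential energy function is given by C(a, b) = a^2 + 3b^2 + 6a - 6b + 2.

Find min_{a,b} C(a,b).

-10

C(a,b) separates as P(a) + Q(b) + 2, so its minimum is min P + min Q + 2.
P'(a) = 2a + 6 vanishes at a ∈ {-3}; Q'(b) = 6b - 6 vanishes at b ∈ {1}.
Local minima of P (where P''>0): P(-3)=-9. Local minima of Q: Q(1)=-3.
So the global minimum of C is P(-3) + Q(1) + 2 = -9 − 3 + 2 = -10, attained at (-3, 1).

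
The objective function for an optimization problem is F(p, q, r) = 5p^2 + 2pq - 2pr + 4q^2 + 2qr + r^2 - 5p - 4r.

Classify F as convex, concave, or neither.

convex

F is quadratic, so its Hessian is the constant matrix H = [[10, 2, -2], [2, 8, 2], [-2, 2, 2]].
Leading principal minors: 10, 76, 64.
All positive ⇒ H ≻ 0 ⇒ convex.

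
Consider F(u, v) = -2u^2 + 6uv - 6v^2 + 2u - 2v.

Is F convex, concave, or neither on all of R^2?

concave

F is quadratic, so its Hessian is the constant matrix H = [[-4, 6], [6, -12]].
det(H) = 12, tr(H) = -16.
det(H) > 0 and tr(H) < 0, so H is negative definite everywhere: concave.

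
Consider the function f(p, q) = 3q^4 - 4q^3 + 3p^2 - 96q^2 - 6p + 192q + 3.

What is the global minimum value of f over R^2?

-1280

f(p,q) separates as A(p) + B(q) + 3, so its minimum is min A + min B + 3.
A'(p) = 6p - 6 vanishes at p ∈ {1}; B'(q) = 12(q - 4)(q - 1)(q + 4) vanishes at q ∈ {-4, 1, 4}.
Local minima of A (where A''>0): A(1)=-3. Local minima of B: B(-4)=-1280, B(4)=-256.
So the global minimum of f is A(1) + B(-4) + 3 = -3 − 1280 + 3 = -1280, attained at (1, -4).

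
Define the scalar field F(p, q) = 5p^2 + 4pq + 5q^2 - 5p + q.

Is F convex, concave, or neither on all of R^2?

convex

F is quadratic, so its Hessian is the constant matrix H = [[10, 4], [4, 10]].
det(H) = 84, tr(H) = 20.
det(H) > 0 and tr(H) > 0, so H is positive definite everywhere: convex.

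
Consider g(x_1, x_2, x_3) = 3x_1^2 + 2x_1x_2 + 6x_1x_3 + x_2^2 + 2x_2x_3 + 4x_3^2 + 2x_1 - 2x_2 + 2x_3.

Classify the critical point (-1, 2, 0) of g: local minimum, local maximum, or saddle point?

The Hessian is constant: H = [[6, 2, 6], [2, 2, 2], [6, 2, 8]].
Leading principal minors: Δ₁ = 6, Δ₂ = 8, Δ₃ = 16.
All leading minors are positive, so H is positive definite: a local minimum.

local minimum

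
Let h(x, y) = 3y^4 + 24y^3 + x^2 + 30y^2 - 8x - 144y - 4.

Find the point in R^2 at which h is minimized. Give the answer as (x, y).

h(x,y) separates as P(x) + Q(y) − 4, so its minimum is min P + min Q − 4.
P'(x) = 2x - 8 vanishes at x ∈ {4}; Q'(y) = 12(y - 1)(y + 3)(y + 4) vanishes at y ∈ {-4, -3, 1}.
Local minima of P (where P''>0): P(4)=-16. Local minima of Q: Q(-4)=288, Q(1)=-87.
So the global minimum of h is P(4) + Q(1) − 4 = -16 − 87 − 4 = -107, attained at (4, 1).

(4, 1)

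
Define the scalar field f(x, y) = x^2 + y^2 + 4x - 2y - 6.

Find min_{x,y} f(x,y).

-11

f(x,y) separates as P(x) + Q(y) − 6, so its minimum is min P + min Q − 6.
P'(x) = 2x + 4 vanishes at x ∈ {-2}; Q'(y) = 2y - 2 vanishes at y ∈ {1}.
Local minima of P (where P''>0): P(-2)=-4. Local minima of Q: Q(1)=-1.
So the global minimum of f is P(-2) + Q(1) − 6 = -4 − 1 − 6 = -11, attained at (-2, 1).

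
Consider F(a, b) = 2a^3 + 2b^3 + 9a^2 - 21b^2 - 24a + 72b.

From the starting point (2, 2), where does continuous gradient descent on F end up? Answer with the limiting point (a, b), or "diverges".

diverges

F is separable, so gradient descent decouples: a follows -∂F/∂a, b follows -∂F/∂b.
∂F/∂a = 6(a - 1)(a + 4); at a=2 this is 36, so a decreases.
∂F/∂b = 6(b - 4)(b - 3); at b=2 this is 12, so b decreases.
The b-coordinate has no critical point in that direction and runs off to infinity.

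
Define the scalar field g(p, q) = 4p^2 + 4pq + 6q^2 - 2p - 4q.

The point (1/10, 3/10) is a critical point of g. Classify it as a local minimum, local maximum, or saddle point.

The Hessian of g is constant: H = [[8, 4], [4, 12]].
det(H) = 8·12 − 4² = 80.
det(H) > 0 and tr(H) = 20 > 0, so H is positive definite and the point is a local minimum.

local minimum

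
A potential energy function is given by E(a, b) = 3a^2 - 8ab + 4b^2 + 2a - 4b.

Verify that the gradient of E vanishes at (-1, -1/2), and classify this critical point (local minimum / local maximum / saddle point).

saddle point

∇E = (6a - 8b + 2, -8a + 8b - 4); substituting (-1, -1/2) gives ∇E = (0, 0), so (-1, -1/2) is indeed a critical point.
The Hessian of E is constant: H = [[6, -8], [-8, 8]].
det(H) = 6·8 − (-8)² = -16.
Since det(H) < 0, H is indefinite and the critical point is a saddle point.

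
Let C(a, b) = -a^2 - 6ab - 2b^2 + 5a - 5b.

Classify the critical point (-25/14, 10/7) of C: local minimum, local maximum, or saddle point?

The Hessian of C is constant: H = [[-2, -6], [-6, -4]].
det(H) = (-2)·(-4) − (-6)² = -28.
Since det(H) < 0, H is indefinite and the critical point is a saddle point.

saddle point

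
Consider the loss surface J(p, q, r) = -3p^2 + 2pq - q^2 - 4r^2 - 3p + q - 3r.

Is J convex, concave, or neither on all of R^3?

J is quadratic, so its Hessian is the constant matrix H = [[-6, 2, 0], [2, -2, 0], [0, 0, -8]].
Leading principal minors: -6, 8, -64.
Signs alternate −, +, − ⇒ H ≺ 0 ⇒ concave.

concave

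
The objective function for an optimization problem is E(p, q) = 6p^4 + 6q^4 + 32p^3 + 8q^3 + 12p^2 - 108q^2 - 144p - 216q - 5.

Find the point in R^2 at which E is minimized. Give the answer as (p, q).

E(p,q) separates as A(p) + B(q) − 5, so its minimum is min A + min B − 5.
A'(p) = 24(p - 1)(p + 2)(p + 3) vanishes at p ∈ {-3, -2, 1}; B'(q) = 24(q - 3)(q + 1)(q + 3) vanishes at q ∈ {-3, -1, 3}.
Local minima of A (where A''>0): A(-3)=162, A(1)=-94. Local minima of B: B(-3)=-54, B(3)=-918.
So the global minimum of E is A(1) + B(3) − 5 = -94 − 918 − 5 = -1017, attained at (1, 3).

(1, 3)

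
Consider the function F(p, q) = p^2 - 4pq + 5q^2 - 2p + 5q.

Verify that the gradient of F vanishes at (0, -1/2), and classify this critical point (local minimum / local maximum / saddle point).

∇F = (2p - 4q - 2, -4p + 10q + 5); substituting (0, -1/2) gives ∇F = (0, 0), so (0, -1/2) is indeed a critical point.
The Hessian of F is constant: H = [[2, -4], [-4, 10]].
det(H) = 2·10 − (-4)² = 4.
det(H) > 0 and tr(H) = 12 > 0, so H is positive definite and the point is a local minimum.

local minimum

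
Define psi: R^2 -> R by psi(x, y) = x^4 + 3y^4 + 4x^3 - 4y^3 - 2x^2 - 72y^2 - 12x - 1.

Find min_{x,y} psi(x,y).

psi(x,y) separates as P(x) + Q(y) − 1, so its minimum is min P + min Q − 1.
P'(x) = 4(x - 1)(x + 1)(x + 3) vanishes at x ∈ {-3, -1, 1}; Q'(y) = 12y(y - 4)(y + 3) vanishes at y ∈ {-3, 0, 4}.
Local minima of P (where P''>0): P(-3)=-9, P(1)=-9. Local minima of Q: Q(-3)=-297, Q(4)=-640.
So the global minimum of psi is P(-3) + Q(4) − 1 = -9 − 640 − 1 = -650, attained at (-3, 4).

-650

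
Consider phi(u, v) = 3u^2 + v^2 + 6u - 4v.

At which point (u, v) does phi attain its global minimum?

(-1, 2)

phi(u,v) separates as P(u) + Q(v), so its minimum is min P + min Q.
P'(u) = 6u + 6 vanishes at u ∈ {-1}; Q'(v) = 2v - 4 vanishes at v ∈ {2}.
Local minima of P (where P''>0): P(-1)=-3. Local minima of Q: Q(2)=-4.
So the global minimum of phi is P(-1) + Q(2) = -3 − 4 = -7, attained at (-1, 2).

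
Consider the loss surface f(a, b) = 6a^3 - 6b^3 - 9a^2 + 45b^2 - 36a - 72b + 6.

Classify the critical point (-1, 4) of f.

local maximum

The mixed partial ∂²f/∂a∂b is 0, so the Hessian at any point is diag(f_aa, f_bb) = diag(18(2a - 1), 18(-2b + 5)).
At (-1, 4): H = diag(-54, -54).
Both eigenvalues are negative, so H is negative definite: a local maximum.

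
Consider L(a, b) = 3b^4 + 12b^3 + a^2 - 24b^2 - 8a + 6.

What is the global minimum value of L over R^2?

L(a,b) separates as P(a) + Q(b) + 6, so its minimum is min P + min Q + 6.
P'(a) = 2a - 8 vanishes at a ∈ {4}; Q'(b) = 12b(b - 1)(b + 4) vanishes at b ∈ {-4, 0, 1}.
Local minima of P (where P''>0): P(4)=-16. Local minima of Q: Q(-4)=-384, Q(1)=-9.
So the global minimum of L is P(4) + Q(-4) + 6 = -16 − 384 + 6 = -394, attained at (4, -4).

-394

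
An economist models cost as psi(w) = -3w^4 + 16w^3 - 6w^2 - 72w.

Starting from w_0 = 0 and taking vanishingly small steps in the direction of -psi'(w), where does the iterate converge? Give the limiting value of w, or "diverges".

psi'(w) = -12(w - 3)(w - 2)(w + 1), so psi'(0) = -72.
Gradient descent moves in the -psi' direction, i.e. w is increasing.
The nearest critical point in that direction is w = 2, where psi'' = 36 > 0 (a local minimum). The iterate converges there.

2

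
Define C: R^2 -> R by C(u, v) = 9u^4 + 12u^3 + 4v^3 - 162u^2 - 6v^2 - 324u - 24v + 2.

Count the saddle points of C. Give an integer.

C separates as a function of u plus a function of v, so ∇C=0 decouples.
∂C/∂u = 36(u - 3)(u + 1)(u + 3) = 0 at u ∈ {-3, -1, 3}; ∂C/∂v = 12(v - 2)(v + 1) = 0 at v ∈ {-1, 2}.
The Hessian is diagonal: diag(C_uu, C_vv). Second derivatives: C_uu(-3)=432, C_uu(-1)=-288, C_uu(3)=864; C_vv(-1)=-36, C_vv(2)=36.
Saddle points occur where the two diagonal entries have opposite signs: (-3, -1), (-1, 2), (3, -1). Count: 3.

3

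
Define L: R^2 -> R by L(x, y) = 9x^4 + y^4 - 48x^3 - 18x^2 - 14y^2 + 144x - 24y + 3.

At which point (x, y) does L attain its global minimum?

(4, 3)

L(x,y) separates as P(x) + Q(y) + 3, so its minimum is min P + min Q + 3.
P'(x) = 36(x - 4)(x - 1)(x + 1) vanishes at x ∈ {-1, 1, 4}; Q'(y) = 4(y - 3)(y + 1)(y + 2) vanishes at y ∈ {-2, -1, 3}.
Local minima of P (where P''>0): P(-1)=-105, P(4)=-480. Local minima of Q: Q(-2)=8, Q(3)=-117.
So the global minimum of L is P(4) + Q(3) + 3 = -480 − 117 + 3 = -594, attained at (4, 3).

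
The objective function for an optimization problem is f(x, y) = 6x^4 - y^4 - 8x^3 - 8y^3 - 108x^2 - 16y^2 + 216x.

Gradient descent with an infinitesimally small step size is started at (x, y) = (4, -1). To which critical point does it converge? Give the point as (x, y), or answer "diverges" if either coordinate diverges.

(3, -2)

f is separable, so gradient descent decouples: x follows -∂f/∂x, y follows -∂f/∂y.
∂f/∂x = 24(x - 3)(x - 1)(x + 3); at x=4 this is 504, so x decreases.
∂f/∂y = -4y(y + 2)(y + 4); at y=-1 this is 12, so y decreases.
x converges to its nearest critical value 3 (a local min of the x-part); y converges to -2. The iterate converges to (3, -2).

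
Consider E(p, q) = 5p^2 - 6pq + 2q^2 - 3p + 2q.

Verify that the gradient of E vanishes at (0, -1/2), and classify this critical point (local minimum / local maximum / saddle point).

local minimum

∇E = (10p - 6q - 3, -6p + 4q + 2); substituting (0, -1/2) gives ∇E = (0, 0), so (0, -1/2) is indeed a critical point.
The Hessian of E is constant: H = [[10, -6], [-6, 4]].
det(H) = 10·4 − (-6)² = 4.
det(H) > 0 and tr(H) = 14 > 0, so H is positive definite and the point is a local minimum.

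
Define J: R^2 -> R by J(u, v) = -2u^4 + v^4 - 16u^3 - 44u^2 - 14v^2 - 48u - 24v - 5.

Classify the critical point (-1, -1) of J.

The mixed partial ∂²J/∂u∂v is 0, so the Hessian at any point is diag(J_uu, J_vv) = diag(-8(3u^2 + 12u + 11), 4(3v^2 - 7)).
At (-1, -1): H = diag(-16, -16).
Both eigenvalues are negative, so H is negative definite: a local maximum.

local maximum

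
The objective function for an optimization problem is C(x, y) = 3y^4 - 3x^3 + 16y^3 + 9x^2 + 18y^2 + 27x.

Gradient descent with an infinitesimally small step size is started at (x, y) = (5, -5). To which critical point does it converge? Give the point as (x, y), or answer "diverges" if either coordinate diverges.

C is separable, so gradient descent decouples: x follows -∂C/∂x, y follows -∂C/∂y.
∂C/∂x = -9(x - 3)(x + 1); at x=5 this is -108, so x increases.
∂C/∂y = 12y(y + 1)(y + 3); at y=-5 this is -480, so y increases.
The x-coordinate has no critical point in that direction and runs off to infinity.

diverges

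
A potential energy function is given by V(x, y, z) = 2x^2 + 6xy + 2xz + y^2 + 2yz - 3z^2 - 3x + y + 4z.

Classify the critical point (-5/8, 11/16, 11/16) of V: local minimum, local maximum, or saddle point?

The Hessian is constant: H = [[4, 6, 2], [6, 2, 2], [2, 2, -6]].
Leading principal minors: Δ₁ = 4, Δ₂ = -28, Δ₃ = 192.
The minors fit neither the all-positive nor the alternating-sign pattern, so H is indefinite: a saddle point.

saddle point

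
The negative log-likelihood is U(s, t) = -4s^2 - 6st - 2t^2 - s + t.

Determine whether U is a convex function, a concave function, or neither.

neither

U is quadratic, so its Hessian is the constant matrix H = [[-8, -6], [-6, -4]].
det(H) = -4, tr(H) = -12.
det(H) < 0, so H is indefinite: neither convex nor concave.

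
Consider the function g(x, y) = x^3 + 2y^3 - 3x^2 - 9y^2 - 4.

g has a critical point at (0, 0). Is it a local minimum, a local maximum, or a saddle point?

local maximum

The mixed partial ∂²g/∂x∂y is 0, so the Hessian at any point is diag(g_xx, g_yy) = diag(6(x - 1), 6(2y - 3)).
At (0, 0): H = diag(-6, -18).
Both eigenvalues are negative, so H is negative definite: a local maximum.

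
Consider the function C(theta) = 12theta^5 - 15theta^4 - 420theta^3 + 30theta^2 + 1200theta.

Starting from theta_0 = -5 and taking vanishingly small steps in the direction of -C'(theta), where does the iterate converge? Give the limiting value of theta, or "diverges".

C'(theta) = 60(theta - 5)(theta - 1)(theta + 1)(theta + 4), so C'(-5) = 14400.
Gradient descent moves in the -C' direction, i.e. theta is decreasing.
There is no critical point below theta=-5, and C' keeps the same sign, so the iterate runs off to −∞.

diverges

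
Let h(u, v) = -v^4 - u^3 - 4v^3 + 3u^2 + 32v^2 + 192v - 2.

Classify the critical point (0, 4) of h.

saddle point

The mixed partial ∂²h/∂u∂v is 0, so the Hessian at any point is diag(h_uu, h_vv) = diag(6(-u + 1), 4(-3v^2 - 6v + 16)).
At (0, 4): H = diag(6, -224).
The eigenvalues have opposite signs, so H is indefinite: a saddle point.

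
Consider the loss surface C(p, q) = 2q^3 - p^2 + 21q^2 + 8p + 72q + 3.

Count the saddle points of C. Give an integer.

1

C separates as a function of p plus a function of q, so ∇C=0 decouples.
∂C/∂p = -2(p - 4) = 0 at p ∈ {4}; ∂C/∂q = 6(q + 3)(q + 4) = 0 at q ∈ {-4, -3}.
The Hessian is diagonal: diag(C_pp, C_qq). Second derivatives: C_pp(4)=-2; C_qq(-4)=-6, C_qq(-3)=6.
Saddle points occur where the two diagonal entries have opposite signs: (4, -3). Count: 1.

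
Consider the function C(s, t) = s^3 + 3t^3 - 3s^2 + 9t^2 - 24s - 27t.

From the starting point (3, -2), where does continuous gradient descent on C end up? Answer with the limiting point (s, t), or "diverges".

(4, 1)

C is separable, so gradient descent decouples: s follows -∂C/∂s, t follows -∂C/∂t.
∂C/∂s = 3(s - 4)(s + 2); at s=3 this is -15, so s increases.
∂C/∂t = 9(t - 1)(t + 3); at t=-2 this is -27, so t increases.
s converges to its nearest critical value 4 (a local min of the s-part); t converges to 1. The iterate converges to (4, 1).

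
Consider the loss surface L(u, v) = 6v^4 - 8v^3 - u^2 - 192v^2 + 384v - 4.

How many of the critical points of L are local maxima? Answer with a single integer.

1

L separates as a function of u plus a function of v, so ∇L=0 decouples.
∂L/∂u = -2u = 0 at u ∈ {0}; ∂L/∂v = 24(v - 4)(v - 1)(v + 4) = 0 at v ∈ {-4, 1, 4}.
The Hessian is diagonal: diag(L_uu, L_vv). Second derivatives: L_uu(0)=-2; L_vv(-4)=960, L_vv(1)=-360, L_vv(4)=576.
Local maxima occur where both diagonal entries negative: (0, 1). Count: 1.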